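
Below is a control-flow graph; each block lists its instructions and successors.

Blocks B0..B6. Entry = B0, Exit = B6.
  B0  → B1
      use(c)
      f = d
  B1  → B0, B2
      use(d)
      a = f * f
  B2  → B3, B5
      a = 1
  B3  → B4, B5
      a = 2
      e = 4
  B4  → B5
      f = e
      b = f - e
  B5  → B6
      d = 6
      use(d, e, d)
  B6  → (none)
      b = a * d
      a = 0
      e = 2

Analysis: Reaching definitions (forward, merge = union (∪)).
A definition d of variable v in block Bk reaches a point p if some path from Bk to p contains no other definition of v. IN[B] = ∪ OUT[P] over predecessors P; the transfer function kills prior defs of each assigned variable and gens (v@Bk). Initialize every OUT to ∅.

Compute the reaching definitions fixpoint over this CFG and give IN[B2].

Answer: {a@B1, f@B0}

Derivation:
Converged values:
  B0:   IN={a@B1, f@B0}   OUT={a@B1, f@B0}
  B1:   IN={a@B1, f@B0}   OUT={a@B1, f@B0}
  B2:   IN={a@B1, f@B0}   OUT={a@B2, f@B0}
  B3:   IN={a@B2, f@B0}   OUT={a@B3, e@B3, f@B0}
  B4:   IN={a@B3, e@B3, f@B0}   OUT={a@B3, b@B4, e@B3, f@B4}
  B5:   IN={a@B2, a@B3, b@B4, e@B3, f@B0, f@B4}   OUT={a@B2, a@B3, b@B4, d@B5, e@B3, f@B0, f@B4}
  B6:   IN={a@B2, a@B3, b@B4, d@B5, e@B3, f@B0, f@B4}   OUT={a@B6, b@B6, d@B5, e@B6, f@B0, f@B4}

Merge at B2: IN[B2] = OUT[B1] = {a@B1, f@B0}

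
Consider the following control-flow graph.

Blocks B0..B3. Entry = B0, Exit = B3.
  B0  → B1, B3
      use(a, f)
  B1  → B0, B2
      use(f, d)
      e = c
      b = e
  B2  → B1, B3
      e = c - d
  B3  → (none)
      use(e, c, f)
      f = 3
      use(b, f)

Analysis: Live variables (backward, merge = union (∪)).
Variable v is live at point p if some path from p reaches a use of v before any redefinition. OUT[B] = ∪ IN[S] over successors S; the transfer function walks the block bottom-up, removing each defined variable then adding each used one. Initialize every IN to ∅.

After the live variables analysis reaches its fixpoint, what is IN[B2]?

Answer: {a, b, c, d, f}

Derivation:
Fixpoint table:
  B0: | IN={a, b, c, d, e, f} | OUT={a, b, c, d, e, f}
  B1: | IN={a, c, d, f} | OUT={a, b, c, d, e, f}
  B2: | IN={a, b, c, d, f} | OUT={a, b, c, d, e, f}
  B3: | IN={b, c, e, f} | OUT={}

Merge at B2: OUT[B2] = IN[B1] ⊔ IN[B3] = {a, b, c, d, e, f}
Applying B2's transfer function to that OUT value gives IN[B2] (row B2 above).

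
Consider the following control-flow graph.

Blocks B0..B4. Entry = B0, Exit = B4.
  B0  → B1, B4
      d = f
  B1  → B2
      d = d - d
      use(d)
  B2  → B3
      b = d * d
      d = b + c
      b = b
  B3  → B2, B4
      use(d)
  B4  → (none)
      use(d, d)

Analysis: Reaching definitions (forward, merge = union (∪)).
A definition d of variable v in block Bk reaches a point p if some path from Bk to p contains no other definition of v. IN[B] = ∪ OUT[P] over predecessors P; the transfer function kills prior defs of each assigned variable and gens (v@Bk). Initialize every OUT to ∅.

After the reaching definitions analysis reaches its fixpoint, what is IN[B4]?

Converged values:
  B0:   IN={}   OUT={d@B0}
  B1:   IN={d@B0}   OUT={d@B1}
  B2:   IN={b@B2, d@B1, d@B2}   OUT={b@B2, d@B2}
  B3:   IN={b@B2, d@B2}   OUT={b@B2, d@B2}
  B4:   IN={b@B2, d@B0, d@B2}   OUT={b@B2, d@B0, d@B2}

Merge at B4: IN[B4] = OUT[B0] ⊔ OUT[B3] = {b@B2, d@B0, d@B2}

Answer: {b@B2, d@B0, d@B2}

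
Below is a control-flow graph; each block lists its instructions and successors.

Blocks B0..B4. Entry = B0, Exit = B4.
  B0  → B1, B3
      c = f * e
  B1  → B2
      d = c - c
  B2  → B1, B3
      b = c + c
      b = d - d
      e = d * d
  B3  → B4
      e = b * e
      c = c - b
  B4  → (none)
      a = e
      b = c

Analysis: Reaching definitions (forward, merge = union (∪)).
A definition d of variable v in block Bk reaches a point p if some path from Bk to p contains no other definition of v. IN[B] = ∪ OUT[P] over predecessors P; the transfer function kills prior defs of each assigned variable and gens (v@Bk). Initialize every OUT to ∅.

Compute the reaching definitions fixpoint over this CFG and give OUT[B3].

Answer: {b@B2, c@B3, d@B1, e@B3}

Trace:
Fixpoint table:
  B0: | IN={} | OUT={c@B0}
  B1: | IN={b@B2, c@B0, d@B1, e@B2} | OUT={b@B2, c@B0, d@B1, e@B2}
  B2: | IN={b@B2, c@B0, d@B1, e@B2} | OUT={b@B2, c@B0, d@B1, e@B2}
  B3: | IN={b@B2, c@B0, d@B1, e@B2} | OUT={b@B2, c@B3, d@B1, e@B3}
  B4: | IN={b@B2, c@B3, d@B1, e@B3} | OUT={a@B4, b@B4, c@B3, d@B1, e@B3}

Merge at B3: IN[B3] = OUT[B0] ⊔ OUT[B2] = {b@B2, c@B0, d@B1, e@B2}
Applying B3's transfer function to that IN value gives OUT[B3] (row B3 above).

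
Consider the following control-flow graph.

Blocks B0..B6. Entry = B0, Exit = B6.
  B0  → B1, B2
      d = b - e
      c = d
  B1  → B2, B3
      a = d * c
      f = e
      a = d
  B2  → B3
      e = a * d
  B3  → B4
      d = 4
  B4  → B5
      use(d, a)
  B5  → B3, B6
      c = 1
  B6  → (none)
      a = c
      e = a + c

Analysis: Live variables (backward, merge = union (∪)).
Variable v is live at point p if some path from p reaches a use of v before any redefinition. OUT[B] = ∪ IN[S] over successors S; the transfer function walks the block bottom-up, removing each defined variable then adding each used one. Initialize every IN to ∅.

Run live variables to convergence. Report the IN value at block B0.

Converged values:
  B0:   IN={a, b, e}   OUT={a, c, d, e}
  B1:   IN={c, d, e}   OUT={a, d}
  B2:   IN={a, d}   OUT={a}
  B3:   IN={a}   OUT={a, d}
  B4:   IN={a, d}   OUT={a}
  B5:   IN={a}   OUT={a, c}
  B6:   IN={c}   OUT={}

Merge at B0: OUT[B0] = IN[B1] ⊔ IN[B2] = {a, c, d, e}
Applying B0's transfer function to that OUT value gives IN[B0] (row B0 above).

Answer: {a, b, e}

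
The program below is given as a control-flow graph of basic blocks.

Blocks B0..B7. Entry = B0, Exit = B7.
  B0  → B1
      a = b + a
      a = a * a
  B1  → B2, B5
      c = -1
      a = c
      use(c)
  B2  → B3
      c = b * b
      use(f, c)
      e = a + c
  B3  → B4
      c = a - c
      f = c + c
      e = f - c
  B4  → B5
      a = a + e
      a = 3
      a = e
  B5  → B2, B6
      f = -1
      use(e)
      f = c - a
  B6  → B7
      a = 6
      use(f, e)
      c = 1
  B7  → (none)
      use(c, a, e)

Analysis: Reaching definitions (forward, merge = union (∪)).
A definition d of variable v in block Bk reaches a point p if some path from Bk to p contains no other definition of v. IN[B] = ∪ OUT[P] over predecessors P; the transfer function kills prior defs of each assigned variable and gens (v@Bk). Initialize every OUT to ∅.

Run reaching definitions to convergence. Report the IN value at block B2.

Answer: {a@B1, a@B4, c@B1, c@B3, e@B3, f@B5}

Derivation:
Per-block solution:
  B0:  IN={}  OUT={a@B0}
  B1:  IN={a@B0}  OUT={a@B1, c@B1}
  B2:  IN={a@B1, a@B4, c@B1, c@B3, e@B3, f@B5}  OUT={a@B1, a@B4, c@B2, e@B2, f@B5}
  B3:  IN={a@B1, a@B4, c@B2, e@B2, f@B5}  OUT={a@B1, a@B4, c@B3, e@B3, f@B3}
  B4:  IN={a@B1, a@B4, c@B3, e@B3, f@B3}  OUT={a@B4, c@B3, e@B3, f@B3}
  B5:  IN={a@B1, a@B4, c@B1, c@B3, e@B3, f@B3}  OUT={a@B1, a@B4, c@B1, c@B3, e@B3, f@B5}
  B6:  IN={a@B1, a@B4, c@B1, c@B3, e@B3, f@B5}  OUT={a@B6, c@B6, e@B3, f@B5}
  B7:  IN={a@B6, c@B6, e@B3, f@B5}  OUT={a@B6, c@B6, e@B3, f@B5}

Merge at B2: IN[B2] = OUT[B1] ⊔ OUT[B5] = {a@B1, a@B4, c@B1, c@B3, e@B3, f@B5}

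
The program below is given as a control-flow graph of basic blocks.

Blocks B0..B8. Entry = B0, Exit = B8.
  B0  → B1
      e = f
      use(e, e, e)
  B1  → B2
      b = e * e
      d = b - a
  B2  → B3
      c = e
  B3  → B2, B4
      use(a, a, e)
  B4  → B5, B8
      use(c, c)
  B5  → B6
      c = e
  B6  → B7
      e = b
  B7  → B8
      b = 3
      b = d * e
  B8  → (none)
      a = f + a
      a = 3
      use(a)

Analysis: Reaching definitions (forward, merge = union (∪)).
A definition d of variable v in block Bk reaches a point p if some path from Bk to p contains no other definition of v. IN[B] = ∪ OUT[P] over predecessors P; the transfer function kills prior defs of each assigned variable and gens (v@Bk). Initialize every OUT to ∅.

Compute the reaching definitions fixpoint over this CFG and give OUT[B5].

Per-block solution:
  B0: | IN={} | OUT={e@B0}
  B1: | IN={e@B0} | OUT={b@B1, d@B1, e@B0}
  B2: | IN={b@B1, c@B2, d@B1, e@B0} | OUT={b@B1, c@B2, d@B1, e@B0}
  B3: | IN={b@B1, c@B2, d@B1, e@B0} | OUT={b@B1, c@B2, d@B1, e@B0}
  B4: | IN={b@B1, c@B2, d@B1, e@B0} | OUT={b@B1, c@B2, d@B1, e@B0}
  B5: | IN={b@B1, c@B2, d@B1, e@B0} | OUT={b@B1, c@B5, d@B1, e@B0}
  B6: | IN={b@B1, c@B5, d@B1, e@B0} | OUT={b@B1, c@B5, d@B1, e@B6}
  B7: | IN={b@B1, c@B5, d@B1, e@B6} | OUT={b@B7, c@B5, d@B1, e@B6}
  B8: | IN={b@B1, b@B7, c@B2, c@B5, d@B1, e@B0, e@B6} | OUT={a@B8, b@B1, b@B7, c@B2, c@B5, d@B1, e@B0, e@B6}

Merge at B5: IN[B5] = OUT[B4] = {b@B1, c@B2, d@B1, e@B0}
Applying B5's transfer function to that IN value gives OUT[B5] (row B5 above).

Answer: {b@B1, c@B5, d@B1, e@B0}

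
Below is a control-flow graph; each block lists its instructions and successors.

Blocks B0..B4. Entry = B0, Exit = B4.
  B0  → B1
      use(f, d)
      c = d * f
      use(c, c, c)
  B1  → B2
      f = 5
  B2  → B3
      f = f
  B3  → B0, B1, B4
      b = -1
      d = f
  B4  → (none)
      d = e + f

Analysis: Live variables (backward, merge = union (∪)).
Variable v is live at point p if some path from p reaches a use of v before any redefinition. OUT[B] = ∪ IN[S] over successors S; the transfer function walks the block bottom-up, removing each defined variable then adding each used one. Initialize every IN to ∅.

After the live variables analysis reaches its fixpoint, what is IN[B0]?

Answer: {d, e, f}

Working:
Fixpoint table:
  B0:   IN={d, e, f}   OUT={e}
  B1:   IN={e}   OUT={e, f}
  B2:   IN={e, f}   OUT={e, f}
  B3:   IN={e, f}   OUT={d, e, f}
  B4:   IN={e, f}   OUT={}

Merge at B0: OUT[B0] = IN[B1] = {e}
Applying B0's transfer function to that OUT value gives IN[B0] (row B0 above).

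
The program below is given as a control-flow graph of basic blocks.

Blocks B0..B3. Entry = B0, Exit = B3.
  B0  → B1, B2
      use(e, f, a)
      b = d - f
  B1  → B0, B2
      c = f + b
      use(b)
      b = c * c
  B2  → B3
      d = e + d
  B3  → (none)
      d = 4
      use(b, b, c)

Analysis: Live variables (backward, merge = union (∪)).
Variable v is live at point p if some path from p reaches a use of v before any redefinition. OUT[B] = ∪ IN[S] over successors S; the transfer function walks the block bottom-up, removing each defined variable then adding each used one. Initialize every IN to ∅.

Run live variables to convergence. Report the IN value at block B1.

Fixpoint table:
  B0:  IN={a, c, d, e, f}  OUT={a, b, c, d, e, f}
  B1:  IN={a, b, d, e, f}  OUT={a, b, c, d, e, f}
  B2:  IN={b, c, d, e}  OUT={b, c}
  B3:  IN={b, c}  OUT={}

Merge at B1: OUT[B1] = IN[B0] ⊔ IN[B2] = {a, b, c, d, e, f}
Applying B1's transfer function to that OUT value gives IN[B1] (row B1 above).

Answer: {a, b, d, e, f}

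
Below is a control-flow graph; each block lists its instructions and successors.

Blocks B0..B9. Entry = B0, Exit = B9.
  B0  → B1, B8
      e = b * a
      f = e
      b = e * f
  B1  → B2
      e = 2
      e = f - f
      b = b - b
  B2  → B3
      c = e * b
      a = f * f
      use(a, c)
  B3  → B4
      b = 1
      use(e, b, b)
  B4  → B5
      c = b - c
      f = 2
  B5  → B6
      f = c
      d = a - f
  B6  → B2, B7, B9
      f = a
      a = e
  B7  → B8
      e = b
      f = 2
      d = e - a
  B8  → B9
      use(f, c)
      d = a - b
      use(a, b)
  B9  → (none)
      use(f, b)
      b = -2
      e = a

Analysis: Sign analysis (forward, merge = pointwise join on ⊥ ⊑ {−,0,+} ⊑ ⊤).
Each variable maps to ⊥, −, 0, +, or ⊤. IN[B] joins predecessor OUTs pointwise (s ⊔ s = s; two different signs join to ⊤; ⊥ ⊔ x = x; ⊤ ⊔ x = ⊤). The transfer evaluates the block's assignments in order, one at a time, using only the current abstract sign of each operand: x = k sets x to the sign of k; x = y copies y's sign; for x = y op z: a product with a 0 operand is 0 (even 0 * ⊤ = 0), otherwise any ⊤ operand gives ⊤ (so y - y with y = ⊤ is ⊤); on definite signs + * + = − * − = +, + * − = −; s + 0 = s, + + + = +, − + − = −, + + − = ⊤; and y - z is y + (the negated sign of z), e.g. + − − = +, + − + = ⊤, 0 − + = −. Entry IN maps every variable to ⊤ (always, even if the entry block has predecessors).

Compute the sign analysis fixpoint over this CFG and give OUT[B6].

Answer: {a: ⊤, b: +, c: ⊤, d: ⊤, e: ⊤, f: ⊤}

Working:
Fixpoint table:
  B0: | IN=(all ⊤) | OUT=(all ⊤)
  B1: | IN=(all ⊤) | OUT=(all ⊤)
  B2: | IN=(all ⊤) | OUT=(all ⊤)
  B3: | IN=(all ⊤) | OUT={b:+; rest ⊤}
  B4: | IN={b:+; rest ⊤} | OUT={b:+, f:+; rest ⊤}
  B5: | IN={b:+, f:+; rest ⊤} | OUT={b:+; rest ⊤}
  B6: | IN={b:+; rest ⊤} | OUT={b:+; rest ⊤}
  B7: | IN={b:+; rest ⊤} | OUT={b:+, e:+, f:+; rest ⊤}
  B8: | IN=(all ⊤) | OUT=(all ⊤)
  B9: | IN=(all ⊤) | OUT={b:-; rest ⊤}

Merge at B6: IN[B6] = OUT[B5] = {a: ⊤, b: +, c: ⊤, d: ⊤, e: ⊤, f: ⊤}
Applying B6's transfer function to that IN value gives OUT[B6] (row B6 above).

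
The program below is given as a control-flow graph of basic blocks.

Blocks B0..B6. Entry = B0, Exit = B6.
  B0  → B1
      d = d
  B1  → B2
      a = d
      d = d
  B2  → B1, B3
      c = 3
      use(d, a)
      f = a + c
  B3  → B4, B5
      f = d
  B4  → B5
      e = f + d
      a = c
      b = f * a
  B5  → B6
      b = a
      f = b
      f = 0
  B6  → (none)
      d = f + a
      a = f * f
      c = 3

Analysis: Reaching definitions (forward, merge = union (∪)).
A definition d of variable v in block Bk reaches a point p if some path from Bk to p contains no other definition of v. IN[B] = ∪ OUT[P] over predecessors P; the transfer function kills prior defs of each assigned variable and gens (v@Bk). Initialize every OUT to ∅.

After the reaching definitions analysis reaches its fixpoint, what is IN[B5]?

Answer: {a@B1, a@B4, b@B4, c@B2, d@B1, e@B4, f@B3}

Derivation:
Per-block solution:
  B0:   IN={}   OUT={d@B0}
  B1:   IN={a@B1, c@B2, d@B0, d@B1, f@B2}   OUT={a@B1, c@B2, d@B1, f@B2}
  B2:   IN={a@B1, c@B2, d@B1, f@B2}   OUT={a@B1, c@B2, d@B1, f@B2}
  B3:   IN={a@B1, c@B2, d@B1, f@B2}   OUT={a@B1, c@B2, d@B1, f@B3}
  B4:   IN={a@B1, c@B2, d@B1, f@B3}   OUT={a@B4, b@B4, c@B2, d@B1, e@B4, f@B3}
  B5:   IN={a@B1, a@B4, b@B4, c@B2, d@B1, e@B4, f@B3}   OUT={a@B1, a@B4, b@B5, c@B2, d@B1, e@B4, f@B5}
  B6:   IN={a@B1, a@B4, b@B5, c@B2, d@B1, e@B4, f@B5}   OUT={a@B6, b@B5, c@B6, d@B6, e@B4, f@B5}

Merge at B5: IN[B5] = OUT[B3] ⊔ OUT[B4] = {a@B1, a@B4, b@B4, c@B2, d@B1, e@B4, f@B3}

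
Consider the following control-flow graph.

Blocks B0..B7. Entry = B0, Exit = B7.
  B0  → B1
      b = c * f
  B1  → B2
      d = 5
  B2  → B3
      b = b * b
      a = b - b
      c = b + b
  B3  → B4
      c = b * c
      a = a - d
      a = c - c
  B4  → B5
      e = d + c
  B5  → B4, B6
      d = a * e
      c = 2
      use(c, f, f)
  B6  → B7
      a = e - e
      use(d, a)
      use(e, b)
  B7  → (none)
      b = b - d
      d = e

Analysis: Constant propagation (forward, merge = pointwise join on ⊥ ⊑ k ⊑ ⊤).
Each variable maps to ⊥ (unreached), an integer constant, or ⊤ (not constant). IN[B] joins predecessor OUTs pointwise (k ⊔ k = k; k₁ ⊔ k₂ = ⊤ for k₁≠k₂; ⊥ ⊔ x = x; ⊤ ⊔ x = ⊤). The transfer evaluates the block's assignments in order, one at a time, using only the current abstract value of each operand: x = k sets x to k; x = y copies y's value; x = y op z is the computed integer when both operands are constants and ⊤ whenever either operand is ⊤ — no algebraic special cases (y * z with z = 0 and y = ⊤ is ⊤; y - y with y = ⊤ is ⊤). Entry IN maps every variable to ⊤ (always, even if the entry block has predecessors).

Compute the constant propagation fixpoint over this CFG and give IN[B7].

Converged values:
  B0:  IN=(all ⊤)  OUT=(all ⊤)
  B1:  IN=(all ⊤)  OUT={d:5; rest ⊤}
  B2:  IN={d:5; rest ⊤}  OUT={d:5; rest ⊤}
  B3:  IN={d:5; rest ⊤}  OUT={d:5; rest ⊤}
  B4:  IN=(all ⊤)  OUT=(all ⊤)
  B5:  IN=(all ⊤)  OUT={c:2; rest ⊤}
  B6:  IN={c:2; rest ⊤}  OUT={c:2; rest ⊤}
  B7:  IN={c:2; rest ⊤}  OUT={c:2; rest ⊤}

Merge at B7: IN[B7] = OUT[B6] = {a: ⊤, b: ⊤, c: 2, d: ⊤, e: ⊤, f: ⊤}

Answer: {a: ⊤, b: ⊤, c: 2, d: ⊤, e: ⊤, f: ⊤}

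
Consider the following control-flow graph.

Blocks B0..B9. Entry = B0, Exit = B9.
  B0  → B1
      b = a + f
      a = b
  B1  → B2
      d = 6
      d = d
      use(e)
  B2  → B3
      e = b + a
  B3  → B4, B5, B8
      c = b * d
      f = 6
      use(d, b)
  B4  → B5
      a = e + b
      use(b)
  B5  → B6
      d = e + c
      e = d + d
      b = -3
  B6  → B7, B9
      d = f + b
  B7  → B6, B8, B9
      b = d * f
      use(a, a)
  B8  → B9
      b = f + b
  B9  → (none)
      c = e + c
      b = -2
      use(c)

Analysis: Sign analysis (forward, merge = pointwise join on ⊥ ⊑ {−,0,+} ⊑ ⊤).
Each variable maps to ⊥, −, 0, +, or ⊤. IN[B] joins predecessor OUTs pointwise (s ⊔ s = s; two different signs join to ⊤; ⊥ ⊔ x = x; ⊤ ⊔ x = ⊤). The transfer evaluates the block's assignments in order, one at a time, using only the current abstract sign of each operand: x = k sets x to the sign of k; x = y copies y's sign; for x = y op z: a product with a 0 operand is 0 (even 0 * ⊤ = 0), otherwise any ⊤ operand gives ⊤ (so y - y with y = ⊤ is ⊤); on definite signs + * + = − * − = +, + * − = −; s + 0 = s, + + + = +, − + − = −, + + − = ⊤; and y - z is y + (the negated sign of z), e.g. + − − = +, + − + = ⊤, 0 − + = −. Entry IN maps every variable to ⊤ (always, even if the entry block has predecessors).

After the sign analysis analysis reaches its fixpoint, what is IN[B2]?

Answer: {a: ⊤, b: ⊤, c: ⊤, d: +, e: ⊤, f: ⊤}

Working:
Fixpoint table:
  B0:  IN=(all ⊤)  OUT=(all ⊤)
  B1:  IN=(all ⊤)  OUT={d:+; rest ⊤}
  B2:  IN={d:+; rest ⊤}  OUT={d:+; rest ⊤}
  B3:  IN={d:+; rest ⊤}  OUT={d:+, f:+; rest ⊤}
  B4:  IN={d:+, f:+; rest ⊤}  OUT={d:+, f:+; rest ⊤}
  B5:  IN={d:+, f:+; rest ⊤}  OUT={b:-, f:+; rest ⊤}
  B6:  IN={f:+; rest ⊤}  OUT={f:+; rest ⊤}
  B7:  IN={f:+; rest ⊤}  OUT={f:+; rest ⊤}
  B8:  IN={f:+; rest ⊤}  OUT={f:+; rest ⊤}
  B9:  IN={f:+; rest ⊤}  OUT={b:-, f:+; rest ⊤}

Merge at B2: IN[B2] = OUT[B1] = {a: ⊤, b: ⊤, c: ⊤, d: +, e: ⊤, f: ⊤}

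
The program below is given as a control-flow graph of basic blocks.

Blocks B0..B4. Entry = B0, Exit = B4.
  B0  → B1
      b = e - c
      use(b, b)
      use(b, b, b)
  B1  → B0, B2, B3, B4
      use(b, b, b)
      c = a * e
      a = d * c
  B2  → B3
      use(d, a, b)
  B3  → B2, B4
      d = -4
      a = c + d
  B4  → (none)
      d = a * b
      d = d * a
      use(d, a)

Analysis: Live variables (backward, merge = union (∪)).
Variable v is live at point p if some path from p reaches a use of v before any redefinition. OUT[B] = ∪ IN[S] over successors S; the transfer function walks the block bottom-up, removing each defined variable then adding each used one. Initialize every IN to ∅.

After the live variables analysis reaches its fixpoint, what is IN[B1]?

Answer: {a, b, d, e}

Working:
Fixpoint table:
  B0:   IN={a, c, d, e}   OUT={a, b, d, e}
  B1:   IN={a, b, d, e}   OUT={a, b, c, d, e}
  B2:   IN={a, b, c, d}   OUT={b, c}
  B3:   IN={b, c}   OUT={a, b, c, d}
  B4:   IN={a, b}   OUT={}

Merge at B1: OUT[B1] = IN[B0] ⊔ IN[B2] ⊔ IN[B3] ⊔ IN[B4] = {a, b, c, d, e}
Applying B1's transfer function to that OUT value gives IN[B1] (row B1 above).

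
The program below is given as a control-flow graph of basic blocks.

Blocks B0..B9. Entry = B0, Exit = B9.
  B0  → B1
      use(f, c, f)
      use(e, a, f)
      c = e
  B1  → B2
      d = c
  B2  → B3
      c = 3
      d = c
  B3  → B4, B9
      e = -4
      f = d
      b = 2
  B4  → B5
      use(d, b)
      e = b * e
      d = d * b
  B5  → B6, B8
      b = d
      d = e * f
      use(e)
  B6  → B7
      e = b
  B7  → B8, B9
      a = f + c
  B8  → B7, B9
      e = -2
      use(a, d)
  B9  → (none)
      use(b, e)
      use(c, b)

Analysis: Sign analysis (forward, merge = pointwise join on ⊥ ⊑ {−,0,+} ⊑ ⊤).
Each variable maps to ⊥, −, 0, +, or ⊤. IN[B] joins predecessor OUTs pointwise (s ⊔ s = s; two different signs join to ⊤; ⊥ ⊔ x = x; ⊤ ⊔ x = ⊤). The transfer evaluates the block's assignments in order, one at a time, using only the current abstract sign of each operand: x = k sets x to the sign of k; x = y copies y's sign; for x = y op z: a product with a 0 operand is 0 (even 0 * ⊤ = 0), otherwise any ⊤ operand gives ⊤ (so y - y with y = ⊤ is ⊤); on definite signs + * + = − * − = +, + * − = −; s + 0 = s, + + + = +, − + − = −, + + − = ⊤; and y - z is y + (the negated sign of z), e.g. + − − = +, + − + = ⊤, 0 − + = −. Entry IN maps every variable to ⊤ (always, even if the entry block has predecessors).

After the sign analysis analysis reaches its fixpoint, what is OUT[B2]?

Answer: {a: ⊤, b: ⊤, c: +, d: +, e: ⊤, f: ⊤}

Working:
Converged values:
  B0: | IN=(all ⊤) | OUT=(all ⊤)
  B1: | IN=(all ⊤) | OUT=(all ⊤)
  B2: | IN=(all ⊤) | OUT={c:+, d:+; rest ⊤}
  B3: | IN={c:+, d:+; rest ⊤} | OUT={b:+, c:+, d:+, e:-, f:+; rest ⊤}
  B4: | IN={b:+, c:+, d:+, e:-, f:+; rest ⊤} | OUT={b:+, c:+, d:+, e:-, f:+; rest ⊤}
  B5: | IN={b:+, c:+, d:+, e:-, f:+; rest ⊤} | OUT={b:+, c:+, d:-, e:-, f:+; rest ⊤}
  B6: | IN={b:+, c:+, d:-, e:-, f:+; rest ⊤} | OUT={b:+, c:+, d:-, e:+, f:+; rest ⊤}
  B7: | IN={b:+, c:+, d:-, f:+; rest ⊤} | OUT={a:+, b:+, c:+, d:-, f:+; rest ⊤}
  B8: | IN={b:+, c:+, d:-, f:+; rest ⊤} | OUT={b:+, c:+, d:-, e:-, f:+; rest ⊤}
  B9: | IN={b:+, c:+, f:+; rest ⊤} | OUT={b:+, c:+, f:+; rest ⊤}

Merge at B2: IN[B2] = OUT[B1] = {a: ⊤, b: ⊤, c: ⊤, d: ⊤, e: ⊤, f: ⊤}
Applying B2's transfer function to that IN value gives OUT[B2] (row B2 above).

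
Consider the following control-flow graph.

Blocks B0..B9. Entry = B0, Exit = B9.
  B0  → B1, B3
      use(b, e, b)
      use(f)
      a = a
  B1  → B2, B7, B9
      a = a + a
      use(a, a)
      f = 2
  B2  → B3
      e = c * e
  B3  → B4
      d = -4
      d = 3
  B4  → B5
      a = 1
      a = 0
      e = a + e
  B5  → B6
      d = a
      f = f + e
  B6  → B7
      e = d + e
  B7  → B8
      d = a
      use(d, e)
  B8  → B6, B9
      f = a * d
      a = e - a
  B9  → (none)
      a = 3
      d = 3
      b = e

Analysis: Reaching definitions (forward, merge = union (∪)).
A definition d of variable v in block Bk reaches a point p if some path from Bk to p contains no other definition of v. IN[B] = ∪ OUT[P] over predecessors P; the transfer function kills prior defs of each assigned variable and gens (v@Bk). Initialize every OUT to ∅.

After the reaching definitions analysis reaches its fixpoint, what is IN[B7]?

Answer: {a@B1, a@B4, a@B8, d@B5, d@B7, e@B6, f@B1, f@B5, f@B8}

Trace:
Converged values:
  B0:  IN={}  OUT={a@B0}
  B1:  IN={a@B0}  OUT={a@B1, f@B1}
  B2:  IN={a@B1, f@B1}  OUT={a@B1, e@B2, f@B1}
  B3:  IN={a@B0, a@B1, e@B2, f@B1}  OUT={a@B0, a@B1, d@B3, e@B2, f@B1}
  B4:  IN={a@B0, a@B1, d@B3, e@B2, f@B1}  OUT={a@B4, d@B3, e@B4, f@B1}
  B5:  IN={a@B4, d@B3, e@B4, f@B1}  OUT={a@B4, d@B5, e@B4, f@B5}
  B6:  IN={a@B4, a@B8, d@B5, d@B7, e@B4, e@B6, f@B5, f@B8}  OUT={a@B4, a@B8, d@B5, d@B7, e@B6, f@B5, f@B8}
  B7:  IN={a@B1, a@B4, a@B8, d@B5, d@B7, e@B6, f@B1, f@B5, f@B8}  OUT={a@B1, a@B4, a@B8, d@B7, e@B6, f@B1, f@B5, f@B8}
  B8:  IN={a@B1, a@B4, a@B8, d@B7, e@B6, f@B1, f@B5, f@B8}  OUT={a@B8, d@B7, e@B6, f@B8}
  B9:  IN={a@B1, a@B8, d@B7, e@B6, f@B1, f@B8}  OUT={a@B9, b@B9, d@B9, e@B6, f@B1, f@B8}

Merge at B7: IN[B7] = OUT[B1] ⊔ OUT[B6] = {a@B1, a@B4, a@B8, d@B5, d@B7, e@B6, f@B1, f@B5, f@B8}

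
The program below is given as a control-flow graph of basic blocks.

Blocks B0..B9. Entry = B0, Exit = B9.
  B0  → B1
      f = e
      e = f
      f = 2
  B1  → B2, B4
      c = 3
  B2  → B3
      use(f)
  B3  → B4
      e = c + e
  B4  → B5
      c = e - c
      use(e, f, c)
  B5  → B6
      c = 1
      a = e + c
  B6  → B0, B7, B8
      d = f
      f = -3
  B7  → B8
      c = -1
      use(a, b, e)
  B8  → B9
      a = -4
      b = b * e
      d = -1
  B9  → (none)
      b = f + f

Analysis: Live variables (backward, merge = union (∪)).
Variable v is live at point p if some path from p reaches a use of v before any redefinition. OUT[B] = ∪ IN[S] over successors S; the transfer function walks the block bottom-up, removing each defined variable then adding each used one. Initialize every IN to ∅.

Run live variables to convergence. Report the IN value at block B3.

Answer: {b, c, e, f}

Trace:
Fixpoint table:
  B0:   IN={b, e}   OUT={b, e, f}
  B1:   IN={b, e, f}   OUT={b, c, e, f}
  B2:   IN={b, c, e, f}   OUT={b, c, e, f}
  B3:   IN={b, c, e, f}   OUT={b, c, e, f}
  B4:   IN={b, c, e, f}   OUT={b, e, f}
  B5:   IN={b, e, f}   OUT={a, b, e, f}
  B6:   IN={a, b, e, f}   OUT={a, b, e, f}
  B7:   IN={a, b, e, f}   OUT={b, e, f}
  B8:   IN={b, e, f}   OUT={f}
  B9:   IN={f}   OUT={}

Merge at B3: OUT[B3] = IN[B4] = {b, c, e, f}
Applying B3's transfer function to that OUT value gives IN[B3] (row B3 above).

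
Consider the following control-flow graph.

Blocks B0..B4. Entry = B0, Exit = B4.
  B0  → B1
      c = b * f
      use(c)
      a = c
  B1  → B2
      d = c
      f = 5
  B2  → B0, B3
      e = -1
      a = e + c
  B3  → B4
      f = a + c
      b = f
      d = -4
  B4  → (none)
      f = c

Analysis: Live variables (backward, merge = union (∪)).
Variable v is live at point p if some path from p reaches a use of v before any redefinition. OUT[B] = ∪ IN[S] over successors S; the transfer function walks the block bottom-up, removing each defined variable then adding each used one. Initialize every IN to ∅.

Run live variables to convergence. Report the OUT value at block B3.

Answer: {c}

Derivation:
Fixpoint table:
  B0: | IN={b, f} | OUT={b, c}
  B1: | IN={b, c} | OUT={b, c, f}
  B2: | IN={b, c, f} | OUT={a, b, c, f}
  B3: | IN={a, c} | OUT={c}
  B4: | IN={c} | OUT={}

Merge at B3: OUT[B3] = IN[B4] = {c}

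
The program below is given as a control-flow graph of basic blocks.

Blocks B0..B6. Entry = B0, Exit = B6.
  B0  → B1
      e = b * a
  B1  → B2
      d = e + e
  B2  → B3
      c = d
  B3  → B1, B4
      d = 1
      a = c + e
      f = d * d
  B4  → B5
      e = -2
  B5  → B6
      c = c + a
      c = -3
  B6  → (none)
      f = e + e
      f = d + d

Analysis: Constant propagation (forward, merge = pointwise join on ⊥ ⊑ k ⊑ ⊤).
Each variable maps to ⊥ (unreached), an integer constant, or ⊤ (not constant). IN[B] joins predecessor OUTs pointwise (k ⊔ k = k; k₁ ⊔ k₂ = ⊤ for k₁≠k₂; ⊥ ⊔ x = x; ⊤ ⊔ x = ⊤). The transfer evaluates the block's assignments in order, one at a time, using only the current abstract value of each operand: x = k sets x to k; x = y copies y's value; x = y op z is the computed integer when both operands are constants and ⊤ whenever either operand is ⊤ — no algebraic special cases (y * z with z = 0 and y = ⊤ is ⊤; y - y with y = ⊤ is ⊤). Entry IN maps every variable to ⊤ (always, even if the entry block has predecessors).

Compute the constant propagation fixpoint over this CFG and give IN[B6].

Fixpoint table:
  B0:   IN=(all ⊤)   OUT=(all ⊤)
  B1:   IN=(all ⊤)   OUT=(all ⊤)
  B2:   IN=(all ⊤)   OUT=(all ⊤)
  B3:   IN=(all ⊤)   OUT={d:1, f:1; rest ⊤}
  B4:   IN={d:1, f:1; rest ⊤}   OUT={d:1, e:-2, f:1; rest ⊤}
  B5:   IN={d:1, e:-2, f:1; rest ⊤}   OUT={c:-3, d:1, e:-2, f:1; rest ⊤}
  B6:   IN={c:-3, d:1, e:-2, f:1; rest ⊤}   OUT={c:-3, d:1, e:-2, f:2; rest ⊤}

Merge at B6: IN[B6] = OUT[B5] = {a: ⊤, b: ⊤, c: -3, d: 1, e: -2, f: 1}

Answer: {a: ⊤, b: ⊤, c: -3, d: 1, e: -2, f: 1}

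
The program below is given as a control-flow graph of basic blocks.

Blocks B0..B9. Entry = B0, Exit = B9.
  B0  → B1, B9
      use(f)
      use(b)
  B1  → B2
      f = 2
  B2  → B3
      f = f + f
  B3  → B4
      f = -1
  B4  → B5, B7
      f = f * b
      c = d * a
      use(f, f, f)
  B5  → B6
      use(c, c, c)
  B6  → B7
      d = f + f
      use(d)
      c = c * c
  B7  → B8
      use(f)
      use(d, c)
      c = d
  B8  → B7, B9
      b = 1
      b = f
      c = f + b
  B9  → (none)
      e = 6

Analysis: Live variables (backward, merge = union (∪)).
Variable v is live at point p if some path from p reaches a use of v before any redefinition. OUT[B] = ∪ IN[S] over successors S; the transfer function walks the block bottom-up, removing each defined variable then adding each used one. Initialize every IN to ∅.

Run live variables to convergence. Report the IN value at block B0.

Answer: {a, b, d, f}

Derivation:
Converged values:
  B0:  IN={a, b, d, f}  OUT={a, b, d}
  B1:  IN={a, b, d}  OUT={a, b, d, f}
  B2:  IN={a, b, d, f}  OUT={a, b, d}
  B3:  IN={a, b, d}  OUT={a, b, d, f}
  B4:  IN={a, b, d, f}  OUT={c, d, f}
  B5:  IN={c, f}  OUT={c, f}
  B6:  IN={c, f}  OUT={c, d, f}
  B7:  IN={c, d, f}  OUT={d, f}
  B8:  IN={d, f}  OUT={c, d, f}
  B9:  IN={}  OUT={}

Merge at B0: OUT[B0] = IN[B1] ⊔ IN[B9] = {a, b, d}
Applying B0's transfer function to that OUT value gives IN[B0] (row B0 above).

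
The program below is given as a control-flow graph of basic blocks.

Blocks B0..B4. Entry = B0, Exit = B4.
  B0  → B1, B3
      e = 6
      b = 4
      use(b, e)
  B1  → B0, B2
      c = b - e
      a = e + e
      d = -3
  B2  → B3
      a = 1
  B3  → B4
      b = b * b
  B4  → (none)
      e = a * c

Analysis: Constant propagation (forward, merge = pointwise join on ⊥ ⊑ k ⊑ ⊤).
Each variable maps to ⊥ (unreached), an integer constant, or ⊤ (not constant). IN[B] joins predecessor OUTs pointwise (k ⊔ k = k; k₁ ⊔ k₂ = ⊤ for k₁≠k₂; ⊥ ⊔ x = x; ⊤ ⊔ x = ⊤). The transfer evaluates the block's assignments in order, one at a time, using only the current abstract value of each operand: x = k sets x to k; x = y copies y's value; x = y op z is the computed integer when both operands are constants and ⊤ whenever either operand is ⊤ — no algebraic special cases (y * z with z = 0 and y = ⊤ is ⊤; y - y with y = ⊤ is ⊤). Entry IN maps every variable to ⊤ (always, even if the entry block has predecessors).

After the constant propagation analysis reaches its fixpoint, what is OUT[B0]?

Answer: {a: ⊤, b: 4, c: ⊤, d: ⊤, e: 6, f: ⊤}

Trace:
Fixpoint table:
  B0:   IN=(all ⊤)   OUT={b:4, e:6; rest ⊤}
  B1:   IN={b:4, e:6; rest ⊤}   OUT={a:12, b:4, c:-2, d:-3, e:6; rest ⊤}
  B2:   IN={a:12, b:4, c:-2, d:-3, e:6; rest ⊤}   OUT={a:1, b:4, c:-2, d:-3, e:6; rest ⊤}
  B3:   IN={b:4, e:6; rest ⊤}   OUT={b:16, e:6; rest ⊤}
  B4:   IN={b:16, e:6; rest ⊤}   OUT={b:16; rest ⊤}

Merge at B0 (entry node, so the boundary value (all ⊤) is joined with the incoming edge(s)): IN[B0] = (all ⊤) ⊔ OUT[B1] = {a: ⊤, b: ⊤, c: ⊤, d: ⊤, e: ⊤, f: ⊤}
Applying B0's transfer function to that IN value gives OUT[B0] (row B0 above).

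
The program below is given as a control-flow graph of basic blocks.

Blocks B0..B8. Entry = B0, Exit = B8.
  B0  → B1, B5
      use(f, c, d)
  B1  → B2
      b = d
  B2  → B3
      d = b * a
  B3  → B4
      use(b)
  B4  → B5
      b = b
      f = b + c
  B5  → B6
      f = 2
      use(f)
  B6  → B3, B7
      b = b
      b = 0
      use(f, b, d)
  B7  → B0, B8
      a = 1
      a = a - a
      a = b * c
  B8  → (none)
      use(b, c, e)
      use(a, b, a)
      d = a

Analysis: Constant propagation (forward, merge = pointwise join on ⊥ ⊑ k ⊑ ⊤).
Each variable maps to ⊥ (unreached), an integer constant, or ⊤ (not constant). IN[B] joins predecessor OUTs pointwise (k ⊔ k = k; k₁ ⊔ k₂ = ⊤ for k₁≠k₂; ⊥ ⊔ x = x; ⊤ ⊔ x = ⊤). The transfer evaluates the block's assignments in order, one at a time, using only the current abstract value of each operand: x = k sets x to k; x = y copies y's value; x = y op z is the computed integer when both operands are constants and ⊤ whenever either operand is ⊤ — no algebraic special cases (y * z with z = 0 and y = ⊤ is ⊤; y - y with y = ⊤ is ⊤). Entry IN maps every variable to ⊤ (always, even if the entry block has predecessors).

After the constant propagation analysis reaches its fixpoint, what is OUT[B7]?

Converged values:
  B0:   IN=(all ⊤)   OUT=(all ⊤)
  B1:   IN=(all ⊤)   OUT=(all ⊤)
  B2:   IN=(all ⊤)   OUT=(all ⊤)
  B3:   IN=(all ⊤)   OUT=(all ⊤)
  B4:   IN=(all ⊤)   OUT=(all ⊤)
  B5:   IN=(all ⊤)   OUT={f:2; rest ⊤}
  B6:   IN={f:2; rest ⊤}   OUT={b:0, f:2; rest ⊤}
  B7:   IN={b:0, f:2; rest ⊤}   OUT={b:0, f:2; rest ⊤}
  B8:   IN={b:0, f:2; rest ⊤}   OUT={b:0, f:2; rest ⊤}

Merge at B7: IN[B7] = OUT[B6] = {a: ⊤, b: 0, c: ⊤, d: ⊤, e: ⊤, f: 2}
Applying B7's transfer function to that IN value gives OUT[B7] (row B7 above).

Answer: {a: ⊤, b: 0, c: ⊤, d: ⊤, e: ⊤, f: 2}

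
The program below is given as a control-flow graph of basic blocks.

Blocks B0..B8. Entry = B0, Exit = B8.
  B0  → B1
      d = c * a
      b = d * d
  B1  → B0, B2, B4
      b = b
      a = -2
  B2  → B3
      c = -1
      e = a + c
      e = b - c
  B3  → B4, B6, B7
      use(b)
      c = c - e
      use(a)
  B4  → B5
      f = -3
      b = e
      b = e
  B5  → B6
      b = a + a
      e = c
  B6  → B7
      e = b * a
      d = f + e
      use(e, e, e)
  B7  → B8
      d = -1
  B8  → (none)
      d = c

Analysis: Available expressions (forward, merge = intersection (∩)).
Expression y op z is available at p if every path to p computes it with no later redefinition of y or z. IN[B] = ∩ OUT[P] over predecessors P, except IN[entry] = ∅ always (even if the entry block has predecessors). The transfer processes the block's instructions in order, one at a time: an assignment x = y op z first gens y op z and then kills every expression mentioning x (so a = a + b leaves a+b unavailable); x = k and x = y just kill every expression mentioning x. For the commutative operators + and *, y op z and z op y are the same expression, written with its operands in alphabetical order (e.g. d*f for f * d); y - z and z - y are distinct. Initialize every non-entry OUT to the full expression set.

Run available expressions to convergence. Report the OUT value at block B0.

Converged values:
  B0: | IN={} | OUT={a*c, d*d}
  B1: | IN={a*c, d*d} | OUT={d*d}
  B2: | IN={d*d} | OUT={a+c, b-c, d*d}
  B3: | IN={a+c, b-c, d*d} | OUT={d*d}
  B4: | IN={d*d} | OUT={d*d}
  B5: | IN={d*d} | OUT={a+a, d*d}
  B6: | IN={d*d} | OUT={a*b, e+f}
  B7: | IN={} | OUT={}
  B8: | IN={} | OUT={}

Merge at B0 (entry node, so the boundary value {} is joined with the incoming edge(s)): IN[B0] = {} ∩ OUT[B1] = {}
Applying B0's transfer function to that IN value gives OUT[B0] (row B0 above).

Answer: {a*c, d*d}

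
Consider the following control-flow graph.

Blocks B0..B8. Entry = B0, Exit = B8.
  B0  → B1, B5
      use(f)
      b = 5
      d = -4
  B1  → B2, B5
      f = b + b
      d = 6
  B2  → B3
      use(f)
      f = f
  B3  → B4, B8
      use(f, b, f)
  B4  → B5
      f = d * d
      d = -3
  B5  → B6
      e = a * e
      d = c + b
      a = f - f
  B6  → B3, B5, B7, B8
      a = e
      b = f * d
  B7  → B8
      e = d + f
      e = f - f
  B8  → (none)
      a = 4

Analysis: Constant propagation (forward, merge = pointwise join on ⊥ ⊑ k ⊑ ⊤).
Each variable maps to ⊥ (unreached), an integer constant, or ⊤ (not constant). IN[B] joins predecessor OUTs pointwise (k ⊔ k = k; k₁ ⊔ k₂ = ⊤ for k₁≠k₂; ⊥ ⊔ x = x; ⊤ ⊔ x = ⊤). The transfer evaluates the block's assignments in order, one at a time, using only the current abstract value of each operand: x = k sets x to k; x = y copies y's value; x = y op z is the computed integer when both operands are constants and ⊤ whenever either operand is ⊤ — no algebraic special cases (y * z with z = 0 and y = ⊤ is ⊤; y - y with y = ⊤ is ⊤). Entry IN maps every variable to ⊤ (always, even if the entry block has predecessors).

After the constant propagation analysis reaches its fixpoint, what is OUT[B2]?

Fixpoint table:
  B0: | IN=(all ⊤) | OUT={b:5, d:-4; rest ⊤}
  B1: | IN={b:5, d:-4; rest ⊤} | OUT={b:5, d:6, f:10; rest ⊤}
  B2: | IN={b:5, d:6, f:10; rest ⊤} | OUT={b:5, d:6, f:10; rest ⊤}
  B3: | IN=(all ⊤) | OUT=(all ⊤)
  B4: | IN=(all ⊤) | OUT={d:-3; rest ⊤}
  B5: | IN=(all ⊤) | OUT=(all ⊤)
  B6: | IN=(all ⊤) | OUT=(all ⊤)
  B7: | IN=(all ⊤) | OUT=(all ⊤)
  B8: | IN=(all ⊤) | OUT={a:4; rest ⊤}

Merge at B2: IN[B2] = OUT[B1] = {a: ⊤, b: 5, c: ⊤, d: 6, e: ⊤, f: 10}
Applying B2's transfer function to that IN value gives OUT[B2] (row B2 above).

Answer: {a: ⊤, b: 5, c: ⊤, d: 6, e: ⊤, f: 10}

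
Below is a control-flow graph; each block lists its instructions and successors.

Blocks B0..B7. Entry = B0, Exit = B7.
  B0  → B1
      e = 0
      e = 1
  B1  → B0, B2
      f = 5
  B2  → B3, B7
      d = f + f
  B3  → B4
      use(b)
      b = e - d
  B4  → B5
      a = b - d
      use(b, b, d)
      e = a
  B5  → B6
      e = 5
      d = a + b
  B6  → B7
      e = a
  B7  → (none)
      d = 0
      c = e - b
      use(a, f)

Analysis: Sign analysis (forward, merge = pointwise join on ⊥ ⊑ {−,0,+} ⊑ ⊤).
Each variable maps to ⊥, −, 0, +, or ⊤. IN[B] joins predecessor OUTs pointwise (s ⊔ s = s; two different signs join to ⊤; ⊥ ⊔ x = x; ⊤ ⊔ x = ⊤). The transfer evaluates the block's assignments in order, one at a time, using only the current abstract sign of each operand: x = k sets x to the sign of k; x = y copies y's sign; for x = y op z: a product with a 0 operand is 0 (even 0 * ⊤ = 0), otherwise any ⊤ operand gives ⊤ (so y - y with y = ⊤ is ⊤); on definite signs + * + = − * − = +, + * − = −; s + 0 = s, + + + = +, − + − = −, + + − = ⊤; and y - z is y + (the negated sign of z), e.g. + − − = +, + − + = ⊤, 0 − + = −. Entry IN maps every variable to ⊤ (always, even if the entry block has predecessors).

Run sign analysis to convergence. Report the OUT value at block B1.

Converged values:
  B0:   IN=(all ⊤)   OUT={e:+; rest ⊤}
  B1:   IN={e:+; rest ⊤}   OUT={e:+, f:+; rest ⊤}
  B2:   IN={e:+, f:+; rest ⊤}   OUT={d:+, e:+, f:+; rest ⊤}
  B3:   IN={d:+, e:+, f:+; rest ⊤}   OUT={d:+, e:+, f:+; rest ⊤}
  B4:   IN={d:+, e:+, f:+; rest ⊤}   OUT={d:+, f:+; rest ⊤}
  B5:   IN={d:+, f:+; rest ⊤}   OUT={e:+, f:+; rest ⊤}
  B6:   IN={e:+, f:+; rest ⊤}   OUT={f:+; rest ⊤}
  B7:   IN={f:+; rest ⊤}   OUT={d:0, f:+; rest ⊤}

Merge at B1: IN[B1] = OUT[B0] = {a: ⊤, b: ⊤, c: ⊤, d: ⊤, e: +, f: ⊤}
Applying B1's transfer function to that IN value gives OUT[B1] (row B1 above).

Answer: {a: ⊤, b: ⊤, c: ⊤, d: ⊤, e: +, f: +}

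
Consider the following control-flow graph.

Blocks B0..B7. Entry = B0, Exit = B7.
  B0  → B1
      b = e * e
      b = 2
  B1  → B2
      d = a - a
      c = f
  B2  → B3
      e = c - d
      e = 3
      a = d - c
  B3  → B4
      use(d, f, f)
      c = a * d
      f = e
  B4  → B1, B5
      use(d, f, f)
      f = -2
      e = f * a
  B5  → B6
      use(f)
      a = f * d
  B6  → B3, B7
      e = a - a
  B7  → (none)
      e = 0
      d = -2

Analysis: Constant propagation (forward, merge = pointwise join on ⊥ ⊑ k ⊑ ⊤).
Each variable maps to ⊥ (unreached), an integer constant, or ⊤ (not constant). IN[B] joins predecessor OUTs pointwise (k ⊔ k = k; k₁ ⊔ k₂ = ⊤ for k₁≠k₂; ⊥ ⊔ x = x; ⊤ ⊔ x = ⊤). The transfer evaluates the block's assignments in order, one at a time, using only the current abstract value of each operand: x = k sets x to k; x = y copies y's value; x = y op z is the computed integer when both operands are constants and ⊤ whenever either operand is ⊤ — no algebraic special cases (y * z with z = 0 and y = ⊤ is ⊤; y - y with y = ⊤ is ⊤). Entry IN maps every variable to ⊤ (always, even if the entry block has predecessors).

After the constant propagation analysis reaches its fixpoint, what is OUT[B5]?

Answer: {a: ⊤, b: 2, c: ⊤, d: ⊤, e: ⊤, f: -2}

Working:
Per-block solution:
  B0:  IN=(all ⊤)  OUT={b:2; rest ⊤}
  B1:  IN={b:2; rest ⊤}  OUT={b:2; rest ⊤}
  B2:  IN={b:2; rest ⊤}  OUT={b:2, e:3; rest ⊤}
  B3:  IN={b:2; rest ⊤}  OUT={b:2; rest ⊤}
  B4:  IN={b:2; rest ⊤}  OUT={b:2, f:-2; rest ⊤}
  B5:  IN={b:2, f:-2; rest ⊤}  OUT={b:2, f:-2; rest ⊤}
  B6:  IN={b:2, f:-2; rest ⊤}  OUT={b:2, f:-2; rest ⊤}
  B7:  IN={b:2, f:-2; rest ⊤}  OUT={b:2, d:-2, e:0, f:-2; rest ⊤}

Merge at B5: IN[B5] = OUT[B4] = {a: ⊤, b: 2, c: ⊤, d: ⊤, e: ⊤, f: -2}
Applying B5's transfer function to that IN value gives OUT[B5] (row B5 above).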